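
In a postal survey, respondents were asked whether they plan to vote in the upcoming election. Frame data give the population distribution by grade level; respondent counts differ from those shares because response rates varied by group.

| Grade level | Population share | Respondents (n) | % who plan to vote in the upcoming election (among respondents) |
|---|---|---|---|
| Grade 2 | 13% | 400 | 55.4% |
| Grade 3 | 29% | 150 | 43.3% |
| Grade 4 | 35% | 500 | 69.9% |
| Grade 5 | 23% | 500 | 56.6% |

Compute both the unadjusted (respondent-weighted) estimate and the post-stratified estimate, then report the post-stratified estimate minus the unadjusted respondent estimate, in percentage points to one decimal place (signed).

-2.1 percentage points

Naive respondent-only estimate (weights = respondent counts):
  (400/1550)×55.4 + (150/1550)×43.3 + (500/1550)×69.9 + (500/1550)×56.6 = 59.2935%
Post-stratifying to population shares instead:
  0.13×55.4 + 0.29×43.3 + 0.35×69.9 + 0.23×56.6 = 57.242%
Difference = 57.242 − 59.2935 = -2.0515 pp.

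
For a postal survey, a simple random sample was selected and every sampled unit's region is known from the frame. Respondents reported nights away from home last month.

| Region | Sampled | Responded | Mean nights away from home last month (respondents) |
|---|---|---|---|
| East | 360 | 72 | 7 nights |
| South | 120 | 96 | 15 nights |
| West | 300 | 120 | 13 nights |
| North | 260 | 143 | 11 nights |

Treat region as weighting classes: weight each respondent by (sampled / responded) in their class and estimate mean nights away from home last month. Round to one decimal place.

10.7

Class response rates: East 72/360 = 20%, South 96/120 = 80%, West 120/300 = 40%, North 143/260 = 55%.
Weighting each respondent by the inverse class response rate inflates each class back to its sampled size, so the class weight is n_sampled:
  East: 360 × 7 = 2520
  South: 120 × 15 = 1800
  West: 300 × 13 = 3900
  North: 260 × 11 = 2860
Adjusted estimate = 11,080 / 1,040 = 10.6538 → 10.7.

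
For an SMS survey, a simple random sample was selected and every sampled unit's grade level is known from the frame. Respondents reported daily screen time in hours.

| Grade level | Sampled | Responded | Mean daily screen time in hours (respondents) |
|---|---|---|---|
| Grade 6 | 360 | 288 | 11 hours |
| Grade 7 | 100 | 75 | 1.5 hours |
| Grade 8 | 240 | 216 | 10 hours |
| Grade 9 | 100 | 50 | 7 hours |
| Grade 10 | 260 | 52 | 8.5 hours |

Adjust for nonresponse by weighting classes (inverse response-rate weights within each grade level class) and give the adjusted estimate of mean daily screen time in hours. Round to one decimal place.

8.9

Response rates by class: Grade 6 288/360 = 80%, Grade 7 75/100 = 75%, Grade 8 216/240 = 90%, Grade 9 50/100 = 50%, Grade 10 52/260 = 20%.
Each respondent's weight = sampled/responded in their class; summing within a class gives n_sampled, so:
  Grade 6: 360 × 11 = 3960
  Grade 7: 100 × 1.5 = 150
  Grade 8: 240 × 10 = 2400
  Grade 9: 100 × 7 = 700
  Grade 10: 260 × 8.5 = 2210
Adjusted estimate = 9420 / 1,060 = 8.88679 → 8.9.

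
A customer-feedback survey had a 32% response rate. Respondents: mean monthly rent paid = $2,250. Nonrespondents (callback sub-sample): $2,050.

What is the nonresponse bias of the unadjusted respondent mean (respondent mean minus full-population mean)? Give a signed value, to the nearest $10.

+$140

Nonresponse fraction = 1 − 0.32 = 0.68.
Bias = (nonresponse fraction) × (respondent mean − nonrespondent mean)
     = 0.68 × (2250 − 2050) = 0.68 × 200 = 136.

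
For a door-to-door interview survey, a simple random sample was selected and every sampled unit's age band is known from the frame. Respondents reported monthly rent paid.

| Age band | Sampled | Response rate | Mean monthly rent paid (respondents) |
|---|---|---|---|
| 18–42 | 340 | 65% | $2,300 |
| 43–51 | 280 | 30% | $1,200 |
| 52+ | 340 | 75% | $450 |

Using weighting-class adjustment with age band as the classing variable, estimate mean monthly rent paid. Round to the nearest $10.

$1,320

Inverse-response-rate weighting restores each class to its sampled count, so class totals weight by n_sampled:
  18–42: 340 × 2300 = 782,000
  43–51: 280 × 1200 = 336,000
  52+: 340 × 450 = 153,000
Adjusted estimate = 1,271,000 / 960 = 1323.96 → $1,320.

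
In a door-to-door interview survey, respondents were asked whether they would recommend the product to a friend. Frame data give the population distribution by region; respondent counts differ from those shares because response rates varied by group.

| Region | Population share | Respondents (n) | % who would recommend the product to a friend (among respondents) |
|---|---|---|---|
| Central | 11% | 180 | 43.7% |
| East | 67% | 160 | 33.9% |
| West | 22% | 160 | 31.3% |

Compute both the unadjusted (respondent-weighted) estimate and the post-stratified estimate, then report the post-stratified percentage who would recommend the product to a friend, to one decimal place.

Naive respondent-only estimate (weights = respondent counts):
  (180/500)×43.7 + (160/500)×33.9 + (160/500)×31.3 = 36.596%
Post-stratified estimate weights by population shares:
  0.11×43.7 + 0.67×33.9 + 0.22×31.3 = 34.406%

34.4%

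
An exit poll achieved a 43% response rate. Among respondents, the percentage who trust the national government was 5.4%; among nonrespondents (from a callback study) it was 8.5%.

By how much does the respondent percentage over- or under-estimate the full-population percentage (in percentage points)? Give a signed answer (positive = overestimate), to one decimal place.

-1.8 percentage points

Nonresponse fraction = 1 − 0.43 = 0.57.
Bias = (nonresponse fraction) × (respondent percentage − nonrespondent percentage)
     = 0.57 × (5.4 − 8.5) = 0.57 × -3.1 = -1.767.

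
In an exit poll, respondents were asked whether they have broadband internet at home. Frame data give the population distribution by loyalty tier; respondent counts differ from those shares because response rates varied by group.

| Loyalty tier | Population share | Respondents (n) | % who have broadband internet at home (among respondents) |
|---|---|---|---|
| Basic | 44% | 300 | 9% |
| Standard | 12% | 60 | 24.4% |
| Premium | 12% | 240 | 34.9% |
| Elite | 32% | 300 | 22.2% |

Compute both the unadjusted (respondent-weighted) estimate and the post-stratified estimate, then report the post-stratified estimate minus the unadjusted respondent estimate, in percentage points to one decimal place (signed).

Naive respondent-only estimate (weights = respondent counts):
  (300/900)×9 + (60/900)×24.4 + (240/900)×34.9 + (300/900)×22.2 = 21.3333%
Post-stratifying to population shares instead:
  0.44×9 + 0.12×24.4 + 0.12×34.9 + 0.32×22.2 = 18.18%
Difference = 18.18 − 21.3333 = -3.1533 pp.

-3.2 percentage points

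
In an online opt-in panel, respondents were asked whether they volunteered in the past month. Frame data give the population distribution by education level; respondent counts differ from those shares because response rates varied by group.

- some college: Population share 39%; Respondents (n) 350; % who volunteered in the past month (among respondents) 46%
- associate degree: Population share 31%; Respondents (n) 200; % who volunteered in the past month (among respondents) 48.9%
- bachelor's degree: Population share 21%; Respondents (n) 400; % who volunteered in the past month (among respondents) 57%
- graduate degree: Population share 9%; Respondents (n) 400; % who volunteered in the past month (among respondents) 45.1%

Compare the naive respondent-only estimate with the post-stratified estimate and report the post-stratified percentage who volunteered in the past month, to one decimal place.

Naive respondent-only estimate (weights = respondent counts):
  (350/1350)×46 + (200/1350)×48.9 + (400/1350)×57 + (400/1350)×45.1 = 49.4222%
Post-stratified estimate weights by population shares:
  0.39×46 + 0.31×48.9 + 0.21×57 + 0.09×45.1 = 49.128%

49.1%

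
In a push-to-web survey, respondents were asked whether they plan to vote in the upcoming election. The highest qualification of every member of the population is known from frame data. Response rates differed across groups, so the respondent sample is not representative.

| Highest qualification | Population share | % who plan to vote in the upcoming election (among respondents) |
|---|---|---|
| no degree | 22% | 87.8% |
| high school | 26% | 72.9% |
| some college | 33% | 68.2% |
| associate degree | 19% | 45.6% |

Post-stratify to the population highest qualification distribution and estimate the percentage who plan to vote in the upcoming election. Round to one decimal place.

Weight each group's respondent value by its population share:
  no degree: 0.22 × 87.8 = 19.316
  high school: 0.26 × 72.9 = 18.954
  some college: 0.33 × 68.2 = 22.506
  associate degree: 0.19 × 45.6 = 8.664
Post-stratified estimate = 69.44 → 69.4%.

69.4%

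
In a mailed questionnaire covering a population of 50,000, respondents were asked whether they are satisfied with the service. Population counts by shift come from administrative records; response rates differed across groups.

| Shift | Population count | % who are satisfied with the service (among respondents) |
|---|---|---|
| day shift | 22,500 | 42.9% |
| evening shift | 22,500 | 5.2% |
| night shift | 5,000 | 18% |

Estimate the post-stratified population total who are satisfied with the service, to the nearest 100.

Apply each group's respondent rate to its population count:
  day shift: 22,500 × 42.9% = 9652.5
  evening shift: 22,500 × 5.2% = 1170
  night shift: 5,000 × 18% = 900
Estimated total = 11722.5 → 11,700.

11,700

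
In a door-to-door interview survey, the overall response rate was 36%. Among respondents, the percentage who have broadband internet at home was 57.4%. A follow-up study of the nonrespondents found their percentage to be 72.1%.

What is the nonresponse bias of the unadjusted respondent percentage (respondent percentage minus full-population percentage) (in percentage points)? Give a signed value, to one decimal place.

-9.4 percentage points

Nonresponse fraction = 1 − 0.36 = 0.64.
Bias = (nonresponse fraction) × (respondent percentage − nonrespondent percentage)
     = 0.64 × (57.4 − 72.1) = 0.64 × -14.7 = -9.408.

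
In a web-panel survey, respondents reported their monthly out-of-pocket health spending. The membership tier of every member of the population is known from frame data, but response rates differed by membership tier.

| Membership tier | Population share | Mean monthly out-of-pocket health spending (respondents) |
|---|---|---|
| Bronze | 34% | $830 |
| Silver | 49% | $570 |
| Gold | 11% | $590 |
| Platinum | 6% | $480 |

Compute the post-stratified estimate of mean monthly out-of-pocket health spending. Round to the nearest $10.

Each cell contributes population-share × respondent value:
  Bronze: 0.34 × 830 = 282.2
  Silver: 0.49 × 570 = 279.3
  Gold: 0.11 × 590 = 64.9
  Platinum: 0.06 × 480 = 28.8
Post-stratified estimate = 655.2 → $660.

$660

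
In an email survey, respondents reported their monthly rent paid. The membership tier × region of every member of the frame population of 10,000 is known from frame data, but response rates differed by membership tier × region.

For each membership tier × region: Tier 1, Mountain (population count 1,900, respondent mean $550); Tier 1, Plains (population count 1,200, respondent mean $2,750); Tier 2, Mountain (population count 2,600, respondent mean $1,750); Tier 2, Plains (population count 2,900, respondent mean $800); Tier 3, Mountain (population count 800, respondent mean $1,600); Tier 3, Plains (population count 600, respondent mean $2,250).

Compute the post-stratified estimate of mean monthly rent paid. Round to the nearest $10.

Each cell contributes population-share × respondent value:
  Tier 1, Mountain: (1,900/10,000) × 550 = 104.5
  Tier 1, Plains: (1,200/10,000) × 2750 = 330
  Tier 2, Mountain: (2,600/10,000) × 1750 = 455
  Tier 2, Plains: (2,900/10,000) × 800 = 232
  Tier 3, Mountain: (800/10,000) × 1600 = 128
  Tier 3, Plains: (600/10,000) × 2250 = 135
Post-stratified estimate = 1384.5 → $1,380.

$1,380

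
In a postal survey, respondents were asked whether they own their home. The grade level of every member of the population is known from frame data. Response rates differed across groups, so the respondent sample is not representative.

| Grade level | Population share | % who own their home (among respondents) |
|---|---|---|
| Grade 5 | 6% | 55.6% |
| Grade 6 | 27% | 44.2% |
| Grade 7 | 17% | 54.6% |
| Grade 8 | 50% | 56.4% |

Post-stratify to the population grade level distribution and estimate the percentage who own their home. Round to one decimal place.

Post-stratification weights by population share, not respondent share:
  Grade 5: 0.06 × 55.6 = 3.336
  Grade 6: 0.27 × 44.2 = 11.934
  Grade 7: 0.17 × 54.6 = 9.282
  Grade 8: 0.5 × 56.4 = 28.2
Post-stratified estimate = 52.752 → 52.8%.

52.8%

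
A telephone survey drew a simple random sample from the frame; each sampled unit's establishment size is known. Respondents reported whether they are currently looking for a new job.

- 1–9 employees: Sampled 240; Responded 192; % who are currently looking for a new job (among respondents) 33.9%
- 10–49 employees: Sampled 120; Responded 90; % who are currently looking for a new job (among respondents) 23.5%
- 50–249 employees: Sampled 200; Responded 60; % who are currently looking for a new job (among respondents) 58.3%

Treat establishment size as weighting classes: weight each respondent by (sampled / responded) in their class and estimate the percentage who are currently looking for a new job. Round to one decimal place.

40.4%

Class response rates: 1–9 employees 192/240 = 80%, 10–49 employees 90/120 = 75%, 50–249 employees 60/200 = 30%.
Weighting each respondent by the inverse class response rate inflates each class back to its sampled size, so the class weight is n_sampled:
  1–9 employees: 240 × 33.9 = 8136
  10–49 employees: 120 × 23.5 = 2820
  50–249 employees: 200 × 58.3 = 11,660
Adjusted estimate = 22,616 / 560 = 40.3857 → 40.4%.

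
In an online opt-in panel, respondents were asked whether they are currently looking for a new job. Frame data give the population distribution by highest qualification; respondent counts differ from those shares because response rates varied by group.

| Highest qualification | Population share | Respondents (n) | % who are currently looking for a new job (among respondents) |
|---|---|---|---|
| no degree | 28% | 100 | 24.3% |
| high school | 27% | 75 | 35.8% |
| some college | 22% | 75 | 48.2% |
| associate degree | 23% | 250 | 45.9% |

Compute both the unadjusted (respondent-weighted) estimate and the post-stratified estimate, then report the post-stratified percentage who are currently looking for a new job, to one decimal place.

37.6%

Without adjustment, the pooled respondent share is:
  (100/500)×24.3 + (75/500)×35.8 + (75/500)×48.2 + (250/500)×45.9 = 40.41%
Post-stratifying to population shares instead:
  0.28×24.3 + 0.27×35.8 + 0.22×48.2 + 0.23×45.9 = 37.631%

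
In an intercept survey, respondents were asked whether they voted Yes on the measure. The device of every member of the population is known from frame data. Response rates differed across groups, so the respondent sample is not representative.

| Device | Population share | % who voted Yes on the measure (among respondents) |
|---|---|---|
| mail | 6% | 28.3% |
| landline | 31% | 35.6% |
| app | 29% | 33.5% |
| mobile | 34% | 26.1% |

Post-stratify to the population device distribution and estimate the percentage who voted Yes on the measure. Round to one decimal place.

Reweight to the known device distribution:
  mail: 0.06 × 28.3 = 1.698
  landline: 0.31 × 35.6 = 11.036
  app: 0.29 × 33.5 = 9.715
  mobile: 0.34 × 26.1 = 8.874
Post-stratified estimate = 31.323 → 31.3%.

31.3%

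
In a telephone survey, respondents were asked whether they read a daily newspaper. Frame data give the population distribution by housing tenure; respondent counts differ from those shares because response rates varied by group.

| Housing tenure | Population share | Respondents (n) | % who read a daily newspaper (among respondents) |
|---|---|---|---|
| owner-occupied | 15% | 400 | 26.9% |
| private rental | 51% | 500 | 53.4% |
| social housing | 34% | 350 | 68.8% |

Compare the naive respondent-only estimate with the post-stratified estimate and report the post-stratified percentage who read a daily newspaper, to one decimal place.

54.7%

Naive respondent-only estimate (weights = respondent counts):
  (400/1250)×26.9 + (500/1250)×53.4 + (350/1250)×68.8 = 49.232%
Post-stratified estimate weights by population shares:
  0.15×26.9 + 0.51×53.4 + 0.34×68.8 = 54.661%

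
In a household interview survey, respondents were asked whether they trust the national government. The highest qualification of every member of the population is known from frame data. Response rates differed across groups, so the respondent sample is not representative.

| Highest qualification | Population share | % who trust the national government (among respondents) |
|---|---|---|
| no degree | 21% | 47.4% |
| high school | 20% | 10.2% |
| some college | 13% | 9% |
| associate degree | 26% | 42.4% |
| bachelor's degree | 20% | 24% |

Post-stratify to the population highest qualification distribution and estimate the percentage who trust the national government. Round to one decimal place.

29.0%

Weight each group's respondent value by its population share:
  no degree: 0.21 × 47.4 = 9.954
  high school: 0.2 × 10.2 = 2.04
  some college: 0.13 × 9 = 1.17
  associate degree: 0.26 × 42.4 = 11.024
  bachelor's degree: 0.2 × 24 = 4.8
Post-stratified estimate = 28.988 → 29.0%.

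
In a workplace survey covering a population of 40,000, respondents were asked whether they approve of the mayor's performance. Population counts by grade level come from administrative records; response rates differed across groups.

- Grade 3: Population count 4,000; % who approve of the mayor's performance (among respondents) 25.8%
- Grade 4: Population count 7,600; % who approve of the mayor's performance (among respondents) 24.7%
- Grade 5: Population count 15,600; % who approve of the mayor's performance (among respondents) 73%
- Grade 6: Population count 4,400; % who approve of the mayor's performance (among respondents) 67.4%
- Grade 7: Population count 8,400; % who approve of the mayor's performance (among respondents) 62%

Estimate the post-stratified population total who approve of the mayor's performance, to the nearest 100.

22,500

Apply each group's respondent rate to its population count:
  Grade 3: 4,000 × 25.8% = 1032
  Grade 4: 7,600 × 24.7% = 1877.2
  Grade 5: 15,600 × 73% = 11,388
  Grade 6: 4,400 × 67.4% = 2965.6
  Grade 7: 8,400 × 62% = 5208
Estimated total = 22470.8 → 22,500.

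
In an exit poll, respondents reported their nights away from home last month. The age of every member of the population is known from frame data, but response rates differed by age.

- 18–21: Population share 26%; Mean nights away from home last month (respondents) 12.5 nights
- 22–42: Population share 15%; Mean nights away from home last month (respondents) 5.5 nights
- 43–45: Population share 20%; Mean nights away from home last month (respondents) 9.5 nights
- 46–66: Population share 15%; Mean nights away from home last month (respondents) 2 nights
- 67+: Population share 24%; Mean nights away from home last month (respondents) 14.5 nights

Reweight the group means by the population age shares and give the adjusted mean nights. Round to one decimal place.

9.8

Weight each group's respondent value by its population share:
  18–21: 0.26 × 12.5 = 3.25
  22–42: 0.15 × 5.5 = 0.825
  43–45: 0.2 × 9.5 = 1.9
  46–66: 0.15 × 2 = 0.3
  67+: 0.24 × 14.5 = 3.48
Post-stratified estimate = 9.755 → 9.8.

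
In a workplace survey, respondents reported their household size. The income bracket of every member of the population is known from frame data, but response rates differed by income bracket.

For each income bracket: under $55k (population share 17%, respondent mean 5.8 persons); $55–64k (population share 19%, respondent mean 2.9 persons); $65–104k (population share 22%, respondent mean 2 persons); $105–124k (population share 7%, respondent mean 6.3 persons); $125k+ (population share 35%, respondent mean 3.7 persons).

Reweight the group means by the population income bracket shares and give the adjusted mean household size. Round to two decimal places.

3.71

Reweight to the known income bracket distribution:
  under $55k: 0.17 × 5.8 = 0.986
  $55–64k: 0.19 × 2.9 = 0.551
  $65–104k: 0.22 × 2 = 0.44
  $105–124k: 0.07 × 6.3 = 0.441
  $125k+: 0.35 × 3.7 = 1.295
Post-stratified estimate = 3.713 → 3.71.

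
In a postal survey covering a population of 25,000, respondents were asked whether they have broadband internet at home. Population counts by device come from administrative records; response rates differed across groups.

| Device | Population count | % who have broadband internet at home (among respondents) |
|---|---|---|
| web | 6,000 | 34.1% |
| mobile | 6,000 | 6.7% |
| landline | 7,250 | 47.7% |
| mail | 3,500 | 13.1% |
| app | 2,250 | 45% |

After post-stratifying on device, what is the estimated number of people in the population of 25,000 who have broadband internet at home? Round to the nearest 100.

7,400

Apply each group's respondent rate to its population count:
  web: 6,000 × 34.1% = 2046
  mobile: 6,000 × 6.7% = 402
  landline: 7,250 × 47.7% = 3458.25
  mail: 3,500 × 13.1% = 458.5
  app: 2,250 × 45% = 1012.5
Estimated total = 7377.25 → 7,400.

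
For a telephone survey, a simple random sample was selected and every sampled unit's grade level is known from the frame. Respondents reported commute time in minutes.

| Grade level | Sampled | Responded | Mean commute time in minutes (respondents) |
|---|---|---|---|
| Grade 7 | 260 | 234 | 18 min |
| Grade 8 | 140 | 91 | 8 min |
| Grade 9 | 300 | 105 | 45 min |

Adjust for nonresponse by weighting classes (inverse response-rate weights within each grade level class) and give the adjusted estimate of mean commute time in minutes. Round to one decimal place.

Response rates by class: Grade 7 234/260 = 90%, Grade 8 91/140 = 65%, Grade 9 105/300 = 35%.
With weight = n_sampled/n_responded per class, the weighted class total is n_sampled:
  Grade 7: 260 × 18 = 4680
  Grade 8: 140 × 8 = 1120
  Grade 9: 300 × 45 = 13,500
Adjusted estimate = 19,300 / 700 = 27.5714 → 27.6.

27.6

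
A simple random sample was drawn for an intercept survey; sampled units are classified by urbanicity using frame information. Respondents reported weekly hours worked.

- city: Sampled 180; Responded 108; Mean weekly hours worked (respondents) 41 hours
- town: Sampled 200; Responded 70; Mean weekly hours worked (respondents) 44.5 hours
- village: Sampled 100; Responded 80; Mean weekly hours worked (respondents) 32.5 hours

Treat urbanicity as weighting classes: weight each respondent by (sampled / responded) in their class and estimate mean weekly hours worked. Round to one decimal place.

40.7

Response rates by class: city 108/180 = 60%, town 70/200 = 35%, village 80/100 = 80%.
With weight = n_sampled/n_responded per class, the weighted class total is n_sampled:
  city: 180 × 41 = 7380
  town: 200 × 44.5 = 8900
  village: 100 × 32.5 = 3250
Adjusted estimate = 19,530 / 480 = 40.6875 → 40.7.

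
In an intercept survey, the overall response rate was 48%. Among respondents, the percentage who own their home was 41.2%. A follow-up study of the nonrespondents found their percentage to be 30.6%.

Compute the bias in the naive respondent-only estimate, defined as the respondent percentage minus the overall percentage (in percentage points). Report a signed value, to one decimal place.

Nonresponse fraction = 1 − 0.48 = 0.52.
Bias = (nonresponse fraction) × (respondent percentage − nonrespondent percentage)
     = 0.52 × (41.2 − 30.6) = 0.52 × 10.6 = 5.512.

+5.5 percentage points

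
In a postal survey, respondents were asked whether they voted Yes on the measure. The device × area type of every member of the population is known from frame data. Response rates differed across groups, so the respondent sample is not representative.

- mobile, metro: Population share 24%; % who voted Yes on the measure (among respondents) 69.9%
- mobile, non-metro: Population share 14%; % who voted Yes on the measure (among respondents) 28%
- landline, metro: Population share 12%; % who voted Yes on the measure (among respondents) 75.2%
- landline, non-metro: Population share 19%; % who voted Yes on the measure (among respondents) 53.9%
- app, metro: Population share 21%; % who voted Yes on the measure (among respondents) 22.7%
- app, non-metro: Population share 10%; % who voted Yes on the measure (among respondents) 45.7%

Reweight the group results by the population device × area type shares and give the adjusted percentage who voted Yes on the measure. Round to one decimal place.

49.3%

Weight each group's respondent value by its population share:
  mobile, metro: 0.24 × 69.9 = 16.776
  mobile, non-metro: 0.14 × 28 = 3.92
  landline, metro: 0.12 × 75.2 = 9.024
  landline, non-metro: 0.19 × 53.9 = 10.241
  app, metro: 0.21 × 22.7 = 4.767
  app, non-metro: 0.1 × 45.7 = 4.57
Post-stratified estimate = 49.298 → 49.3%.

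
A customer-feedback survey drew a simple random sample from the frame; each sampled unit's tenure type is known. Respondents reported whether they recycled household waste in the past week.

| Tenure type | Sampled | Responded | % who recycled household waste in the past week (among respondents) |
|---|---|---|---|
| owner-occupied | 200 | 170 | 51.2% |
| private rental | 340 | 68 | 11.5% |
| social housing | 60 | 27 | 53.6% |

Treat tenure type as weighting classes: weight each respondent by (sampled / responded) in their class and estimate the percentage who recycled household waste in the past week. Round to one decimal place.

Response rates by class: owner-occupied 170/200 = 85%, private rental 68/340 = 20%, social housing 27/60 = 45%.
Inverse-response-rate weighting restores each class to its sampled count, so class totals weight by n_sampled:
  owner-occupied: 200 × 51.2 = 10,240
  private rental: 340 × 11.5 = 3910
  social housing: 60 × 53.6 = 3216
Adjusted estimate = 17,366 / 600 = 28.9433 → 28.9%.

28.9%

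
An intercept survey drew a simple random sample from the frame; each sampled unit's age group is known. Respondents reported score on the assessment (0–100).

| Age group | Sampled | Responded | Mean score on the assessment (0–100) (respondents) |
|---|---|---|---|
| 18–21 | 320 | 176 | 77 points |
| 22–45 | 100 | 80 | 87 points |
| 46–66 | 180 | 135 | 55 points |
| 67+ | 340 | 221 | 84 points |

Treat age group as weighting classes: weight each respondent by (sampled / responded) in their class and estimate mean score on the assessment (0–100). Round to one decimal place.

76.4

Class response rates: 18–21 176/320 = 55%, 22–45 80/100 = 80%, 46–66 135/180 = 75%, 67+ 221/340 = 65%.
With weight = n_sampled/n_responded per class, the weighted class total is n_sampled:
  18–21: 320 × 77 = 24,640
  22–45: 100 × 87 = 8700
  46–66: 180 × 55 = 9900
  67+: 340 × 84 = 28,560
Adjusted estimate = 71,800 / 940 = 76.383 → 76.4.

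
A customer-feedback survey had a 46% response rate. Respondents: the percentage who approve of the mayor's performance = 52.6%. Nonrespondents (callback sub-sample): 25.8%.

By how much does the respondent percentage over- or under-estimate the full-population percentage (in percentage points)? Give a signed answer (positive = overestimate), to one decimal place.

+14.5 percentage points

Nonresponse fraction = 1 − 0.46 = 0.54.
Bias = (nonresponse fraction) × (respondent percentage − nonrespondent percentage)
     = 0.54 × (52.6 − 25.8) = 0.54 × 26.8 = 14.472.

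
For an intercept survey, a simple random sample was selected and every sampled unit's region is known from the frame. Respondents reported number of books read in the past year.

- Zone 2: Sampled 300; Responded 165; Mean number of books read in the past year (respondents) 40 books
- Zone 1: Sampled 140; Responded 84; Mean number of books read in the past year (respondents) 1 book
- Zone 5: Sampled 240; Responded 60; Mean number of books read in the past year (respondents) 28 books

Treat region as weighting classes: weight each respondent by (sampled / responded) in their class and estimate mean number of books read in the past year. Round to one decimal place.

Response rates by class: Zone 2 165/300 = 55%, Zone 1 84/140 = 60%, Zone 5 60/240 = 25%.
Inverse-response-rate weighting restores each class to its sampled count, so class totals weight by n_sampled:
  Zone 2: 300 × 40 = 12,000
  Zone 1: 140 × 1 = 140
  Zone 5: 240 × 28 = 6720
Adjusted estimate = 18,860 / 680 = 27.7353 → 27.7.

27.7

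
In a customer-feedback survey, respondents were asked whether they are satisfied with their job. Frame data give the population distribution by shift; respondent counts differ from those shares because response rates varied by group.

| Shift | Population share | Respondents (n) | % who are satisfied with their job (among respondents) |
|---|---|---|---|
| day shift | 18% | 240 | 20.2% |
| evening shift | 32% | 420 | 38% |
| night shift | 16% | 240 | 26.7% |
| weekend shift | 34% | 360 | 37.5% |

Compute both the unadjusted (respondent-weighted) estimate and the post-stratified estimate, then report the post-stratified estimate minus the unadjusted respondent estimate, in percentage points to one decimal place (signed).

+0.5 percentage points

Without adjustment, the pooled respondent share is:
  (240/1260)×20.2 + (420/1260)×38 + (240/1260)×26.7 + (360/1260)×37.5 = 32.3143%
Reweighting by population shift shares:
  0.18×20.2 + 0.32×38 + 0.16×26.7 + 0.34×37.5 = 32.818%
Difference = 32.818 − 32.3143 = 0.5037 pp.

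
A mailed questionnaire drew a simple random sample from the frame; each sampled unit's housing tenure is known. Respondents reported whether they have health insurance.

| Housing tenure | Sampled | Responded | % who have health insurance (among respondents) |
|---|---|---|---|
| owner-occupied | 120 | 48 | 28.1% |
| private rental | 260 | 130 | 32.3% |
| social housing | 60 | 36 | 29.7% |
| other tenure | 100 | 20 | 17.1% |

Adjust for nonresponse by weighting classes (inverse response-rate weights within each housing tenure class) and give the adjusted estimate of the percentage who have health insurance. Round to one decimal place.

Response rates by class: owner-occupied 48/120 = 40%, private rental 130/260 = 50%, social housing 36/60 = 60%, other tenure 20/100 = 20%.
With weight = n_sampled/n_responded per class, the weighted class total is n_sampled:
  owner-occupied: 120 × 28.1 = 3372
  private rental: 260 × 32.3 = 8398
  social housing: 60 × 29.7 = 1782
  other tenure: 100 × 17.1 = 1710
Adjusted estimate = 15,262 / 540 = 28.263 → 28.3%.

28.3%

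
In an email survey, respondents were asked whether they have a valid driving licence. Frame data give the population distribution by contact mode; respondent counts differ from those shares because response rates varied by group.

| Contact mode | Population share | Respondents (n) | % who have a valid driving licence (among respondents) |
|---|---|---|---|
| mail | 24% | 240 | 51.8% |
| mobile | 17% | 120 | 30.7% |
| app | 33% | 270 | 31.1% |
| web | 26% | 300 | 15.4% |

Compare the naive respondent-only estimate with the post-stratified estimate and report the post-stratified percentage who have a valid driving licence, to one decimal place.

31.9%

Unadjusted (pooled respondent) estimate weights by respondent counts:
  (240/930)×51.8 + (120/930)×30.7 + (270/930)×31.1 + (300/930)×15.4 = 31.3258%
Post-stratified estimate weights by population shares:
  0.24×51.8 + 0.17×30.7 + 0.33×31.1 + 0.26×15.4 = 31.918%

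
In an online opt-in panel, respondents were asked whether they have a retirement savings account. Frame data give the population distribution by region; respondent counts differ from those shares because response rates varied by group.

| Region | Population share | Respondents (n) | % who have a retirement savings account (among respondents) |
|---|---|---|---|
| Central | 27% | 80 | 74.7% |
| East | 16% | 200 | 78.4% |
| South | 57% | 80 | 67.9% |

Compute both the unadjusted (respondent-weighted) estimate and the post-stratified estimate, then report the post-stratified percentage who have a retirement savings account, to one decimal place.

Without adjustment, the pooled respondent share is:
  (80/360)×74.7 + (200/360)×78.4 + (80/360)×67.9 = 75.2444%
Post-stratifying to population shares instead:
  0.27×74.7 + 0.16×78.4 + 0.57×67.9 = 71.416%

71.4%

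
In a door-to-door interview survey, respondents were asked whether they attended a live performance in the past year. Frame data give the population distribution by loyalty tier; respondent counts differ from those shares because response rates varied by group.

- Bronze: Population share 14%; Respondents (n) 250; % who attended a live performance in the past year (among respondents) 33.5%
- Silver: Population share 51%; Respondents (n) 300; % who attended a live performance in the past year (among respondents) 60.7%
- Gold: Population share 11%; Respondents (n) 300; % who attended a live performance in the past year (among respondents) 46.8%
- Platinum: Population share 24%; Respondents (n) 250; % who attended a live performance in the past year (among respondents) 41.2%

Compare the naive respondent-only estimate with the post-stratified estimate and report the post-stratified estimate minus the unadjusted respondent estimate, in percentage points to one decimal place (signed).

Naive respondent-only estimate (weights = respondent counts):
  (250/1100)×33.5 + (300/1100)×60.7 + (300/1100)×46.8 + (250/1100)×41.2 = 46.2955%
Post-stratified estimate weights by population shares:
  0.14×33.5 + 0.51×60.7 + 0.11×46.8 + 0.24×41.2 = 50.683%
Difference = 50.683 − 46.2955 = 4.3875 pp.

+4.4 percentage points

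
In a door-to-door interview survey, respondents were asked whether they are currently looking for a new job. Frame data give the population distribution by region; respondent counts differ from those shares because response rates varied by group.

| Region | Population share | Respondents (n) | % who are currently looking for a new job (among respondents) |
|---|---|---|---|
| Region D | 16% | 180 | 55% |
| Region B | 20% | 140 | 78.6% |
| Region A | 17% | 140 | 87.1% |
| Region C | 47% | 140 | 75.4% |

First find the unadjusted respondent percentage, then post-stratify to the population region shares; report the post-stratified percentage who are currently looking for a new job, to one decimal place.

74.8%

Without adjustment, the pooled respondent share is:
  (180/600)×55 + (140/600)×78.6 + (140/600)×87.1 + (140/600)×75.4 = 72.7567%
Post-stratifying to population shares instead:
  0.16×55 + 0.2×78.6 + 0.17×87.1 + 0.47×75.4 = 74.765%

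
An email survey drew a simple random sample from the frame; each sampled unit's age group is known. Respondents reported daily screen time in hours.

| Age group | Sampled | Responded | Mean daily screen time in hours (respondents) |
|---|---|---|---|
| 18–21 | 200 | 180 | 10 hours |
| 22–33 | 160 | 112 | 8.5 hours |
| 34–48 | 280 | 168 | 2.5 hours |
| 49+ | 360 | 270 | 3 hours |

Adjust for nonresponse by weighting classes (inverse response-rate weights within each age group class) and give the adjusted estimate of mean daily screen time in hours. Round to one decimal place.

5.1

Class response rates: 18–21 180/200 = 90%, 22–33 112/160 = 70%, 34–48 168/280 = 60%, 49+ 270/360 = 75%.
Weighting each respondent by the inverse class response rate inflates each class back to its sampled size, so the class weight is n_sampled:
  18–21: 200 × 10 = 2000
  22–33: 160 × 8.5 = 1360
  34–48: 280 × 2.5 = 700
  49+: 360 × 3 = 1080
Adjusted estimate = 5140 / 1,000 = 5.14 → 5.1.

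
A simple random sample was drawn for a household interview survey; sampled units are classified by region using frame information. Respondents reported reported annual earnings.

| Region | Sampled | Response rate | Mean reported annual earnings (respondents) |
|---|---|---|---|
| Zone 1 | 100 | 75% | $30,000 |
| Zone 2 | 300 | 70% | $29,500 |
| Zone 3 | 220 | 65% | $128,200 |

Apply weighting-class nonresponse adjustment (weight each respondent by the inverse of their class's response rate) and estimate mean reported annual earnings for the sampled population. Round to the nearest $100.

Inverse-response-rate weighting restores each class to its sampled count, so class totals weight by n_sampled:
  Zone 1: 100 × 30,000 = 3,000,000
  Zone 2: 300 × 29,500 = 8,850,000
  Zone 3: 220 × 128,200 = 28,204,000
Adjusted estimate = 40,054,000 / 620 = 64603.2 → $64,600.

$64,600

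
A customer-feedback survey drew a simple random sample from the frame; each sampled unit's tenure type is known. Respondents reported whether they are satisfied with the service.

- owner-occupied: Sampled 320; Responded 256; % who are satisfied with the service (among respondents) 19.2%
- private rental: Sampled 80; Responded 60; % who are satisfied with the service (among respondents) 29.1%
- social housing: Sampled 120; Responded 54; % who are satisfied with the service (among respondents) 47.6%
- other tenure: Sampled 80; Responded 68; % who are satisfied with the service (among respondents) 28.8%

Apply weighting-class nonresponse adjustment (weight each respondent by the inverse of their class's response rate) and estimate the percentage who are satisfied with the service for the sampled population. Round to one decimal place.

27.5%

Class response rates: owner-occupied 256/320 = 80%, private rental 60/80 = 75%, social housing 54/120 = 45%, other tenure 68/80 = 85%.
Weighting each respondent by the inverse class response rate inflates each class back to its sampled size, so the class weight is n_sampled:
  owner-occupied: 320 × 19.2 = 6144
  private rental: 80 × 29.1 = 2328
  social housing: 120 × 47.6 = 5712
  other tenure: 80 × 28.8 = 2304
Adjusted estimate = 16,488 / 600 = 27.48 → 27.5%.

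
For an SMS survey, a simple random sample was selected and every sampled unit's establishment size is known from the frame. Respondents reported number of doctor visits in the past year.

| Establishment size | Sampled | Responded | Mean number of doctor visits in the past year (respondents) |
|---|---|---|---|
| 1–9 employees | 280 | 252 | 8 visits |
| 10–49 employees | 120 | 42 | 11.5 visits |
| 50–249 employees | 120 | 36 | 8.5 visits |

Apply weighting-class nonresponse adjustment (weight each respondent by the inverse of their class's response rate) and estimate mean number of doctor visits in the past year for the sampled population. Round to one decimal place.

8.9

Response rates by class: 1–9 employees 252/280 = 90%, 10–49 employees 42/120 = 35%, 50–249 employees 36/120 = 30%.
With weight = n_sampled/n_responded per class, the weighted class total is n_sampled:
  1–9 employees: 280 × 8 = 2240
  10–49 employees: 120 × 11.5 = 1380
  50–249 employees: 120 × 8.5 = 1020
Adjusted estimate = 4640 / 520 = 8.92308 → 8.9.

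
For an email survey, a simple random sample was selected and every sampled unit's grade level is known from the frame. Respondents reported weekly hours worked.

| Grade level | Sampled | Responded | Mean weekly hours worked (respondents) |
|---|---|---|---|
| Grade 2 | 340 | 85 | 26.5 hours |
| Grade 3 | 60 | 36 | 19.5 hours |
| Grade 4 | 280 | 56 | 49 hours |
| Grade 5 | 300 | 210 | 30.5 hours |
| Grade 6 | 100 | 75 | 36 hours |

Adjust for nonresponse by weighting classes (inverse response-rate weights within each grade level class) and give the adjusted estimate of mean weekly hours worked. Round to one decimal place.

Class response rates: Grade 2 85/340 = 25%, Grade 3 36/60 = 60%, Grade 4 56/280 = 20%, Grade 5 210/300 = 70%, Grade 6 75/100 = 75%.
With weight = n_sampled/n_responded per class, the weighted class total is n_sampled:
  Grade 2: 340 × 26.5 = 9010
  Grade 3: 60 × 19.5 = 1170
  Grade 4: 280 × 49 = 13,720
  Grade 5: 300 × 30.5 = 9150
  Grade 6: 100 × 36 = 3600
Adjusted estimate = 36,650 / 1,080 = 33.9352 → 33.9.

33.9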